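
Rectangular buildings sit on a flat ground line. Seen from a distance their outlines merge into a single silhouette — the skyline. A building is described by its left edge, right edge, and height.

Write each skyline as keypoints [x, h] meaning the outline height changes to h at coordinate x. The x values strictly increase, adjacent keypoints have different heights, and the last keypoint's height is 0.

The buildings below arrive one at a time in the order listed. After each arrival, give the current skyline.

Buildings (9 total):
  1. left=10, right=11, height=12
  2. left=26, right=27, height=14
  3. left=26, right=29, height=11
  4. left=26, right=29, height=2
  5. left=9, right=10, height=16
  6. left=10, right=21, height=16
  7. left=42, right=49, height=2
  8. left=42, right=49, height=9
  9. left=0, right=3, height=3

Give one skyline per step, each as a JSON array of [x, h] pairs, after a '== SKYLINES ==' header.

== SKYLINES ==
[[10,12],[11,0]]
[[10,12],[11,0],[26,14],[27,0]]
[[10,12],[11,0],[26,14],[27,11],[29,0]]
[[10,12],[11,0],[26,14],[27,11],[29,0]]
[[9,16],[10,12],[11,0],[26,14],[27,11],[29,0]]
[[9,16],[21,0],[26,14],[27,11],[29,0]]
[[9,16],[21,0],[26,14],[27,11],[29,0],[42,2],[49,0]]
[[9,16],[21,0],[26,14],[27,11],[29,0],[42,9],[49,0]]
[[0,3],[3,0],[9,16],[21,0],[26,14],[27,11],[29,0],[42,9],[49,0]]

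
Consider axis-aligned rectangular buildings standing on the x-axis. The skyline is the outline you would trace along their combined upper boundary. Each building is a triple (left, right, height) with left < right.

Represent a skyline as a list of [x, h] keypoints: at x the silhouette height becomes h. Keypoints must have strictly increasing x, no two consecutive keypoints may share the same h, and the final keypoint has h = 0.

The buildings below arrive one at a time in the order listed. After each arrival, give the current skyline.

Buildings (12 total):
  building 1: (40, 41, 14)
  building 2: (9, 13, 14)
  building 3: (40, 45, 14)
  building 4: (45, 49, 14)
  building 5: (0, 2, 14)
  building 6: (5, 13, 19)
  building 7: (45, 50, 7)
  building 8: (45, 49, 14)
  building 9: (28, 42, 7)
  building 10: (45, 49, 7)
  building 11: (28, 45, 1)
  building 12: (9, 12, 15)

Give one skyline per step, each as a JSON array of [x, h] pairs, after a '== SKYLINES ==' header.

== SKYLINES ==
[[40,14],[41,0]]
[[9,14],[13,0],[40,14],[41,0]]
[[9,14],[13,0],[40,14],[45,0]]
[[9,14],[13,0],[40,14],[49,0]]
[[0,14],[2,0],[9,14],[13,0],[40,14],[49,0]]
[[0,14],[2,0],[5,19],[13,0],[40,14],[49,0]]
[[0,14],[2,0],[5,19],[13,0],[40,14],[49,7],[50,0]]
[[0,14],[2,0],[5,19],[13,0],[40,14],[49,7],[50,0]]
[[0,14],[2,0],[5,19],[13,0],[28,7],[40,14],[49,7],[50,0]]
[[0,14],[2,0],[5,19],[13,0],[28,7],[40,14],[49,7],[50,0]]
[[0,14],[2,0],[5,19],[13,0],[28,7],[40,14],[49,7],[50,0]]
[[0,14],[2,0],[5,19],[13,0],[28,7],[40,14],[49,7],[50,0]]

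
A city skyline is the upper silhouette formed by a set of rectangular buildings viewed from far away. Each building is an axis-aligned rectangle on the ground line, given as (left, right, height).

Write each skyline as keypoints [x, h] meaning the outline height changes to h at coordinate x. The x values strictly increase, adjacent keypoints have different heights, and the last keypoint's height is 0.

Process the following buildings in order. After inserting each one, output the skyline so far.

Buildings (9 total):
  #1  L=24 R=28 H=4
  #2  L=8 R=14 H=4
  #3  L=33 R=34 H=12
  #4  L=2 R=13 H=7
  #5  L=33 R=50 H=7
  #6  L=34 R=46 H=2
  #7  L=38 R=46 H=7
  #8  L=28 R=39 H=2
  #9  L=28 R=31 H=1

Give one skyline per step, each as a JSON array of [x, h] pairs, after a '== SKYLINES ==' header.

== SKYLINES ==
[[24,4],[28,0]]
[[8,4],[14,0],[24,4],[28,0]]
[[8,4],[14,0],[24,4],[28,0],[33,12],[34,0]]
[[2,7],[13,4],[14,0],[24,4],[28,0],[33,12],[34,0]]
[[2,7],[13,4],[14,0],[24,4],[28,0],[33,12],[34,7],[50,0]]
[[2,7],[13,4],[14,0],[24,4],[28,0],[33,12],[34,7],[50,0]]
[[2,7],[13,4],[14,0],[24,4],[28,0],[33,12],[34,7],[50,0]]
[[2,7],[13,4],[14,0],[24,4],[28,2],[33,12],[34,7],[50,0]]
[[2,7],[13,4],[14,0],[24,4],[28,2],[33,12],[34,7],[50,0]]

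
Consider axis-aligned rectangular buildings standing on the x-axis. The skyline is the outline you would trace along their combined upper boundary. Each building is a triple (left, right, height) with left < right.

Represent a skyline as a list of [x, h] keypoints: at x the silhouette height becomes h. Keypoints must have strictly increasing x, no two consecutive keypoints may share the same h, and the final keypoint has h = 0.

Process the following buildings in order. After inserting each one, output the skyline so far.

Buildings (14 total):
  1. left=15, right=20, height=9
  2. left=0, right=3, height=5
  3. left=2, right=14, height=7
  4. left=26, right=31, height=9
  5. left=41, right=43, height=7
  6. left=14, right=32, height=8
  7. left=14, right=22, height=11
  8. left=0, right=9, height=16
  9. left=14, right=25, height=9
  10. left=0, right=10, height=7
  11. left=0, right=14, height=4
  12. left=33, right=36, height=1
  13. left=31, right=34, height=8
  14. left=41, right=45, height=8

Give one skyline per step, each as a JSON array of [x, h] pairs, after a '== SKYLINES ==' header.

== SKYLINES ==
[[15,9],[20,0]]
[[0,5],[3,0],[15,9],[20,0]]
[[0,5],[2,7],[14,0],[15,9],[20,0]]
[[0,5],[2,7],[14,0],[15,9],[20,0],[26,9],[31,0]]
[[0,5],[2,7],[14,0],[15,9],[20,0],[26,9],[31,0],[41,7],[43,0]]
[[0,5],[2,7],[14,8],[15,9],[20,8],[26,9],[31,8],[32,0],[41,7],[43,0]]
[[0,5],[2,7],[14,11],[22,8],[26,9],[31,8],[32,0],[41,7],[43,0]]
[[0,16],[9,7],[14,11],[22,8],[26,9],[31,8],[32,0],[41,7],[43,0]]
[[0,16],[9,7],[14,11],[22,9],[25,8],[26,9],[31,8],[32,0],[41,7],[43,0]]
[[0,16],[9,7],[14,11],[22,9],[25,8],[26,9],[31,8],[32,0],[41,7],[43,0]]
[[0,16],[9,7],[14,11],[22,9],[25,8],[26,9],[31,8],[32,0],[41,7],[43,0]]
[[0,16],[9,7],[14,11],[22,9],[25,8],[26,9],[31,8],[32,0],[33,1],[36,0],[41,7],[43,0]]
[[0,16],[9,7],[14,11],[22,9],[25,8],[26,9],[31,8],[34,1],[36,0],[41,7],[43,0]]
[[0,16],[9,7],[14,11],[22,9],[25,8],[26,9],[31,8],[34,1],[36,0],[41,8],[45,0]]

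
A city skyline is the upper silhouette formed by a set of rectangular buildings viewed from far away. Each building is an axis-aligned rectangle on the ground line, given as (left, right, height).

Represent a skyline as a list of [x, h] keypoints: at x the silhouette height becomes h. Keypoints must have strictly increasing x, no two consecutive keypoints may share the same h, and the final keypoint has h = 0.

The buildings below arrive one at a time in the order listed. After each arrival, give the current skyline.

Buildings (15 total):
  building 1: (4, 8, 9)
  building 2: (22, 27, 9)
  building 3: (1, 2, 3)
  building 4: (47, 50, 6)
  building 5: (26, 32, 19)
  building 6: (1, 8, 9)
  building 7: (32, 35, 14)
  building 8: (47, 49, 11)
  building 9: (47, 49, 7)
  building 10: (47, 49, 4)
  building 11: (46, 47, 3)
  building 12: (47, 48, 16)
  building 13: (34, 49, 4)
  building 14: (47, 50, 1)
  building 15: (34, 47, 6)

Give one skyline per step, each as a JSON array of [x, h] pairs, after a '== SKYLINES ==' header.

== SKYLINES ==
[[4,9],[8,0]]
[[4,9],[8,0],[22,9],[27,0]]
[[1,3],[2,0],[4,9],[8,0],[22,9],[27,0]]
[[1,3],[2,0],[4,9],[8,0],[22,9],[27,0],[47,6],[50,0]]
[[1,3],[2,0],[4,9],[8,0],[22,9],[26,19],[32,0],[47,6],[50,0]]
[[1,9],[8,0],[22,9],[26,19],[32,0],[47,6],[50,0]]
[[1,9],[8,0],[22,9],[26,19],[32,14],[35,0],[47,6],[50,0]]
[[1,9],[8,0],[22,9],[26,19],[32,14],[35,0],[47,11],[49,6],[50,0]]
[[1,9],[8,0],[22,9],[26,19],[32,14],[35,0],[47,11],[49,6],[50,0]]
[[1,9],[8,0],[22,9],[26,19],[32,14],[35,0],[47,11],[49,6],[50,0]]
[[1,9],[8,0],[22,9],[26,19],[32,14],[35,0],[46,3],[47,11],[49,6],[50,0]]
[[1,9],[8,0],[22,9],[26,19],[32,14],[35,0],[46,3],[47,16],[48,11],[49,6],[50,0]]
[[1,9],[8,0],[22,9],[26,19],[32,14],[35,4],[47,16],[48,11],[49,6],[50,0]]
[[1,9],[8,0],[22,9],[26,19],[32,14],[35,4],[47,16],[48,11],[49,6],[50,0]]
[[1,9],[8,0],[22,9],[26,19],[32,14],[35,6],[47,16],[48,11],[49,6],[50,0]]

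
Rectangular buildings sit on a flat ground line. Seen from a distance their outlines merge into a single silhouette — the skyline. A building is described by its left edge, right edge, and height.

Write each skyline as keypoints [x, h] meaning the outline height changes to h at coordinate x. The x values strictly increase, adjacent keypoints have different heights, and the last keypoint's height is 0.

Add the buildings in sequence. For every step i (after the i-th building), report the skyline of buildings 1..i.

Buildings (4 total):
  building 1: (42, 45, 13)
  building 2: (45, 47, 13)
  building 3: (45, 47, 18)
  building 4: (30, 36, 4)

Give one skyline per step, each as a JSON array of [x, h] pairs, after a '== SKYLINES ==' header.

== SKYLINES ==
[[42,13],[45,0]]
[[42,13],[47,0]]
[[42,13],[45,18],[47,0]]
[[30,4],[36,0],[42,13],[45,18],[47,0]]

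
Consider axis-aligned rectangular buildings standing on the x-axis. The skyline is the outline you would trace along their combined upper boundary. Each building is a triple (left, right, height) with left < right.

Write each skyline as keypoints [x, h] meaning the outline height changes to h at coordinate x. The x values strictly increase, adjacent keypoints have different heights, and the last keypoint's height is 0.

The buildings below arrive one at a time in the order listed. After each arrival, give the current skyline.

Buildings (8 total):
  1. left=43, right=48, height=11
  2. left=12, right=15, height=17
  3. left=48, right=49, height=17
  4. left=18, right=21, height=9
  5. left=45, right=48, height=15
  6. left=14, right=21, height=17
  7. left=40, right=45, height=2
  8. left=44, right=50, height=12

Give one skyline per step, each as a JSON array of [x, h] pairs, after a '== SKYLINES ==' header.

== SKYLINES ==
[[43,11],[48,0]]
[[12,17],[15,0],[43,11],[48,0]]
[[12,17],[15,0],[43,11],[48,17],[49,0]]
[[12,17],[15,0],[18,9],[21,0],[43,11],[48,17],[49,0]]
[[12,17],[15,0],[18,9],[21,0],[43,11],[45,15],[48,17],[49,0]]
[[12,17],[21,0],[43,11],[45,15],[48,17],[49,0]]
[[12,17],[21,0],[40,2],[43,11],[45,15],[48,17],[49,0]]
[[12,17],[21,0],[40,2],[43,11],[44,12],[45,15],[48,17],[49,12],[50,0]]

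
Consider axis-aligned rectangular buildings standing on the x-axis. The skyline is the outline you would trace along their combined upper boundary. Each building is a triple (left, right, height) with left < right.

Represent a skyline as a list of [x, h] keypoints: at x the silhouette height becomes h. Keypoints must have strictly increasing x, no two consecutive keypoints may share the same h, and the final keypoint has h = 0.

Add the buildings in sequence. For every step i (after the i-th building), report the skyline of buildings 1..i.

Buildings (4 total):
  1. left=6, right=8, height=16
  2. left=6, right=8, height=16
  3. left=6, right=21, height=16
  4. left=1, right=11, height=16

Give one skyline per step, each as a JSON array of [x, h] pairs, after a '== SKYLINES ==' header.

== SKYLINES ==
[[6,16],[8,0]]
[[6,16],[8,0]]
[[6,16],[21,0]]
[[1,16],[21,0]]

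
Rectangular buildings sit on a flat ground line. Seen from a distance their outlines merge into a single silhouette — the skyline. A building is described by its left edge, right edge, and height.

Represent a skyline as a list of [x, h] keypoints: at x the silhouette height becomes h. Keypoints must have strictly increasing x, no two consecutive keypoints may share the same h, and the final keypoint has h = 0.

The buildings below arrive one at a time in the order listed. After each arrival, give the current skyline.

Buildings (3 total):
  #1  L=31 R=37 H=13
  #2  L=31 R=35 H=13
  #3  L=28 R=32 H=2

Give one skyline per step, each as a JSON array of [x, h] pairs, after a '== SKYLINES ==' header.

== SKYLINES ==
[[31,13],[37,0]]
[[31,13],[37,0]]
[[28,2],[31,13],[37,0]]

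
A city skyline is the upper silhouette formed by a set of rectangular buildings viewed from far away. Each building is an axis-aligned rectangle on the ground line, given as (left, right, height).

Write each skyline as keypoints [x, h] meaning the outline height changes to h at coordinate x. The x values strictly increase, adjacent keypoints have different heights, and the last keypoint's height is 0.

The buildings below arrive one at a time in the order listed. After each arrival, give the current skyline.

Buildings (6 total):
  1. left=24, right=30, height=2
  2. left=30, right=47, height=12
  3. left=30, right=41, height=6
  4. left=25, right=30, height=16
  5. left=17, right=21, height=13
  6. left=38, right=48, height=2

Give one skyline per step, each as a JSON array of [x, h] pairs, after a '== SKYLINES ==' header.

== SKYLINES ==
[[24,2],[30,0]]
[[24,2],[30,12],[47,0]]
[[24,2],[30,12],[47,0]]
[[24,2],[25,16],[30,12],[47,0]]
[[17,13],[21,0],[24,2],[25,16],[30,12],[47,0]]
[[17,13],[21,0],[24,2],[25,16],[30,12],[47,2],[48,0]]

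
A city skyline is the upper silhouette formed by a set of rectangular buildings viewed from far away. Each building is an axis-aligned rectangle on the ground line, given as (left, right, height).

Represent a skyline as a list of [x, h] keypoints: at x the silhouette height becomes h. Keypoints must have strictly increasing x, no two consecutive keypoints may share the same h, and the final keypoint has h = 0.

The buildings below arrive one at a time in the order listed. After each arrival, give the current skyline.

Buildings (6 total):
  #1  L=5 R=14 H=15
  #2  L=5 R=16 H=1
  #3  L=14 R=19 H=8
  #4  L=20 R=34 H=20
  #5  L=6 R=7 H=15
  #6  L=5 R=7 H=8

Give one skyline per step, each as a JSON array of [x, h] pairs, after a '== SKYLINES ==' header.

== SKYLINES ==
[[5,15],[14,0]]
[[5,15],[14,1],[16,0]]
[[5,15],[14,8],[19,0]]
[[5,15],[14,8],[19,0],[20,20],[34,0]]
[[5,15],[14,8],[19,0],[20,20],[34,0]]
[[5,15],[14,8],[19,0],[20,20],[34,0]]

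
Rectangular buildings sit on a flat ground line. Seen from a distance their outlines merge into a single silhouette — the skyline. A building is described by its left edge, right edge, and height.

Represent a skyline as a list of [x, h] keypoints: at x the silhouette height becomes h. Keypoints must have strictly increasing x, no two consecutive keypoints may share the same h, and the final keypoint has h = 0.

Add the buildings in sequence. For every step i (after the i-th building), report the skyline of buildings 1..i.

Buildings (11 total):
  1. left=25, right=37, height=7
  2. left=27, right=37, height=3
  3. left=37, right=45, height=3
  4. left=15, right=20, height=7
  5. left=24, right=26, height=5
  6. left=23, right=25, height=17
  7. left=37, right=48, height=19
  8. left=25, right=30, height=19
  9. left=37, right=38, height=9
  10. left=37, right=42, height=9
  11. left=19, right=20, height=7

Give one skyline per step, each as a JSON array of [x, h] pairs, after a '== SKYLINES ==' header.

== SKYLINES ==
[[25,7],[37,0]]
[[25,7],[37,0]]
[[25,7],[37,3],[45,0]]
[[15,7],[20,0],[25,7],[37,3],[45,0]]
[[15,7],[20,0],[24,5],[25,7],[37,3],[45,0]]
[[15,7],[20,0],[23,17],[25,7],[37,3],[45,0]]
[[15,7],[20,0],[23,17],[25,7],[37,19],[48,0]]
[[15,7],[20,0],[23,17],[25,19],[30,7],[37,19],[48,0]]
[[15,7],[20,0],[23,17],[25,19],[30,7],[37,19],[48,0]]
[[15,7],[20,0],[23,17],[25,19],[30,7],[37,19],[48,0]]
[[15,7],[20,0],[23,17],[25,19],[30,7],[37,19],[48,0]]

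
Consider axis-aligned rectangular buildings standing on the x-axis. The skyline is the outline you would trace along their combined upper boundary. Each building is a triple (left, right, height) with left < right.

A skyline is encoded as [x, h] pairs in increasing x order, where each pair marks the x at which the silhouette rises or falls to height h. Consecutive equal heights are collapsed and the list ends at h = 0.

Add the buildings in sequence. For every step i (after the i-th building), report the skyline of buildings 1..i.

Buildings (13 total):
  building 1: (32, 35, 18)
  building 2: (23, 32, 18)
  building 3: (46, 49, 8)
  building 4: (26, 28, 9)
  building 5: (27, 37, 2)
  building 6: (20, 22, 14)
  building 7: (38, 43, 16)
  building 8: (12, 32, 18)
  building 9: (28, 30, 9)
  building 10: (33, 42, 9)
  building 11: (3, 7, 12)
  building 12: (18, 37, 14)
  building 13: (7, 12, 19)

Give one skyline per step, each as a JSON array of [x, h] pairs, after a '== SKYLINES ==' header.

== SKYLINES ==
[[32,18],[35,0]]
[[23,18],[35,0]]
[[23,18],[35,0],[46,8],[49,0]]
[[23,18],[35,0],[46,8],[49,0]]
[[23,18],[35,2],[37,0],[46,8],[49,0]]
[[20,14],[22,0],[23,18],[35,2],[37,0],[46,8],[49,0]]
[[20,14],[22,0],[23,18],[35,2],[37,0],[38,16],[43,0],[46,8],[49,0]]
[[12,18],[35,2],[37,0],[38,16],[43,0],[46,8],[49,0]]
[[12,18],[35,2],[37,0],[38,16],[43,0],[46,8],[49,0]]
[[12,18],[35,9],[38,16],[43,0],[46,8],[49,0]]
[[3,12],[7,0],[12,18],[35,9],[38,16],[43,0],[46,8],[49,0]]
[[3,12],[7,0],[12,18],[35,14],[37,9],[38,16],[43,0],[46,8],[49,0]]
[[3,12],[7,19],[12,18],[35,14],[37,9],[38,16],[43,0],[46,8],[49,0]]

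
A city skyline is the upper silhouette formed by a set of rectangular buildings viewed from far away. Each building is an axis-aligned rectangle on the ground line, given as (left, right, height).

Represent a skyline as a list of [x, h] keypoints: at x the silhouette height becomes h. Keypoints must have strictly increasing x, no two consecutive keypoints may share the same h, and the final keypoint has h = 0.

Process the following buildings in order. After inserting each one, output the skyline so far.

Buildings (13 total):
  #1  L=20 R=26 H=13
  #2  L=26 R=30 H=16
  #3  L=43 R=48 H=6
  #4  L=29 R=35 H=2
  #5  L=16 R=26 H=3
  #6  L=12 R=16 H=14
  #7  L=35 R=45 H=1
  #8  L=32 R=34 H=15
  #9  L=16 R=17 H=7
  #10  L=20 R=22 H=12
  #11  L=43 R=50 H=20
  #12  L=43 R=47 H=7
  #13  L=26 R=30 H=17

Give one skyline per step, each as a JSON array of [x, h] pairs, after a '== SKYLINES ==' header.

== SKYLINES ==
[[20,13],[26,0]]
[[20,13],[26,16],[30,0]]
[[20,13],[26,16],[30,0],[43,6],[48,0]]
[[20,13],[26,16],[30,2],[35,0],[43,6],[48,0]]
[[16,3],[20,13],[26,16],[30,2],[35,0],[43,6],[48,0]]
[[12,14],[16,3],[20,13],[26,16],[30,2],[35,0],[43,6],[48,0]]
[[12,14],[16,3],[20,13],[26,16],[30,2],[35,1],[43,6],[48,0]]
[[12,14],[16,3],[20,13],[26,16],[30,2],[32,15],[34,2],[35,1],[43,6],[48,0]]
[[12,14],[16,7],[17,3],[20,13],[26,16],[30,2],[32,15],[34,2],[35,1],[43,6],[48,0]]
[[12,14],[16,7],[17,3],[20,13],[26,16],[30,2],[32,15],[34,2],[35,1],[43,6],[48,0]]
[[12,14],[16,7],[17,3],[20,13],[26,16],[30,2],[32,15],[34,2],[35,1],[43,20],[50,0]]
[[12,14],[16,7],[17,3],[20,13],[26,16],[30,2],[32,15],[34,2],[35,1],[43,20],[50,0]]
[[12,14],[16,7],[17,3],[20,13],[26,17],[30,2],[32,15],[34,2],[35,1],[43,20],[50,0]]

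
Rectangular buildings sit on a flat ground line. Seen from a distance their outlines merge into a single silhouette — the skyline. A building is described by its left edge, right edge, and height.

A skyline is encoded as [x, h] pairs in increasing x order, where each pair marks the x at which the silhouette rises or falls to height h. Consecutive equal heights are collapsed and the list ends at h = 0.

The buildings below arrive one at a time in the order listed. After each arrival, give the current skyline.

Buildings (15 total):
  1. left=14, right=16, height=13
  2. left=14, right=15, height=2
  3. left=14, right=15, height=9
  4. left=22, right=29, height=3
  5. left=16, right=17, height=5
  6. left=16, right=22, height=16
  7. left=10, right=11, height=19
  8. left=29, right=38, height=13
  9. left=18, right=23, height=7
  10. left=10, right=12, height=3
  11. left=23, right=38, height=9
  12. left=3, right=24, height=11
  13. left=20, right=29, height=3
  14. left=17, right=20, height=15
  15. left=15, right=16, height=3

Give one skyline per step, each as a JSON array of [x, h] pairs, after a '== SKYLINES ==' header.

== SKYLINES ==
[[14,13],[16,0]]
[[14,13],[16,0]]
[[14,13],[16,0]]
[[14,13],[16,0],[22,3],[29,0]]
[[14,13],[16,5],[17,0],[22,3],[29,0]]
[[14,13],[16,16],[22,3],[29,0]]
[[10,19],[11,0],[14,13],[16,16],[22,3],[29,0]]
[[10,19],[11,0],[14,13],[16,16],[22,3],[29,13],[38,0]]
[[10,19],[11,0],[14,13],[16,16],[22,7],[23,3],[29,13],[38,0]]
[[10,19],[11,3],[12,0],[14,13],[16,16],[22,7],[23,3],[29,13],[38,0]]
[[10,19],[11,3],[12,0],[14,13],[16,16],[22,7],[23,9],[29,13],[38,0]]
[[3,11],[10,19],[11,11],[14,13],[16,16],[22,11],[24,9],[29,13],[38,0]]
[[3,11],[10,19],[11,11],[14,13],[16,16],[22,11],[24,9],[29,13],[38,0]]
[[3,11],[10,19],[11,11],[14,13],[16,16],[22,11],[24,9],[29,13],[38,0]]
[[3,11],[10,19],[11,11],[14,13],[16,16],[22,11],[24,9],[29,13],[38,0]]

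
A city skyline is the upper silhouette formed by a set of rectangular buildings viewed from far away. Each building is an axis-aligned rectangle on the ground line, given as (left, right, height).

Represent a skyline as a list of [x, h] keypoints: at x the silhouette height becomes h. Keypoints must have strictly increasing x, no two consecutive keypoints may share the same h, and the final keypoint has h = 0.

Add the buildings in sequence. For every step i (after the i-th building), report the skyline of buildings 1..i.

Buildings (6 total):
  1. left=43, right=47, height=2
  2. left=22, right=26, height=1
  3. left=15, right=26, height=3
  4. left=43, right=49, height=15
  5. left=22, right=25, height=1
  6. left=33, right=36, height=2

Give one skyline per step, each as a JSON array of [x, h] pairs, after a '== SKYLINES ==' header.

== SKYLINES ==
[[43,2],[47,0]]
[[22,1],[26,0],[43,2],[47,0]]
[[15,3],[26,0],[43,2],[47,0]]
[[15,3],[26,0],[43,15],[49,0]]
[[15,3],[26,0],[43,15],[49,0]]
[[15,3],[26,0],[33,2],[36,0],[43,15],[49,0]]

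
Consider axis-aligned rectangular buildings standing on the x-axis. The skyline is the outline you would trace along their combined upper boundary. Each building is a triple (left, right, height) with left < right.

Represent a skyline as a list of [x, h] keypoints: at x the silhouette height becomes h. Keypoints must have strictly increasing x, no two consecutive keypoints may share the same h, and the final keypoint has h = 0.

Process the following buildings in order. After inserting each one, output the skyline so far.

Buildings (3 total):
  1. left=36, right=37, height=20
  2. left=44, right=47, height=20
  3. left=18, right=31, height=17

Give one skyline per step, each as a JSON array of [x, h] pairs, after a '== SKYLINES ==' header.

== SKYLINES ==
[[36,20],[37,0]]
[[36,20],[37,0],[44,20],[47,0]]
[[18,17],[31,0],[36,20],[37,0],[44,20],[47,0]]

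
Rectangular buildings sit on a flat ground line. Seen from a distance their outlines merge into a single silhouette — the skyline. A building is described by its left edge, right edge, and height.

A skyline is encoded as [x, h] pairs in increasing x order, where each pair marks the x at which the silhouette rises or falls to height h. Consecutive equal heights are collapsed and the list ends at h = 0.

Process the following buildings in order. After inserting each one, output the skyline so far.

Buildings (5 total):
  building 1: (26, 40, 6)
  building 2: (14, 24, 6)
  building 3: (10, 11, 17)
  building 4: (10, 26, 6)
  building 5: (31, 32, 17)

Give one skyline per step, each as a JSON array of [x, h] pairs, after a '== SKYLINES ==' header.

== SKYLINES ==
[[26,6],[40,0]]
[[14,6],[24,0],[26,6],[40,0]]
[[10,17],[11,0],[14,6],[24,0],[26,6],[40,0]]
[[10,17],[11,6],[40,0]]
[[10,17],[11,6],[31,17],[32,6],[40,0]]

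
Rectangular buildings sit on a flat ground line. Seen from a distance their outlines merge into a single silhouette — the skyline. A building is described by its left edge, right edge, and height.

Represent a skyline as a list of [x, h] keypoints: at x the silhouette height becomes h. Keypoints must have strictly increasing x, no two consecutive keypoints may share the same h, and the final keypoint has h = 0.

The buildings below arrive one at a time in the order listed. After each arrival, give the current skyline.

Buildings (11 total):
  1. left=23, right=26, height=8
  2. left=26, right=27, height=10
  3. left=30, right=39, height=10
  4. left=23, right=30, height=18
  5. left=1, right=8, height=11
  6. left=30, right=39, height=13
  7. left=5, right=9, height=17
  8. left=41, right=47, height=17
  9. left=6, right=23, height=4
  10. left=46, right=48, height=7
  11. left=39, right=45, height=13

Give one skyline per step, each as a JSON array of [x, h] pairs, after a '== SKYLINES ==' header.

== SKYLINES ==
[[23,8],[26,0]]
[[23,8],[26,10],[27,0]]
[[23,8],[26,10],[27,0],[30,10],[39,0]]
[[23,18],[30,10],[39,0]]
[[1,11],[8,0],[23,18],[30,10],[39,0]]
[[1,11],[8,0],[23,18],[30,13],[39,0]]
[[1,11],[5,17],[9,0],[23,18],[30,13],[39,0]]
[[1,11],[5,17],[9,0],[23,18],[30,13],[39,0],[41,17],[47,0]]
[[1,11],[5,17],[9,4],[23,18],[30,13],[39,0],[41,17],[47,0]]
[[1,11],[5,17],[9,4],[23,18],[30,13],[39,0],[41,17],[47,7],[48,0]]
[[1,11],[5,17],[9,4],[23,18],[30,13],[41,17],[47,7],[48,0]]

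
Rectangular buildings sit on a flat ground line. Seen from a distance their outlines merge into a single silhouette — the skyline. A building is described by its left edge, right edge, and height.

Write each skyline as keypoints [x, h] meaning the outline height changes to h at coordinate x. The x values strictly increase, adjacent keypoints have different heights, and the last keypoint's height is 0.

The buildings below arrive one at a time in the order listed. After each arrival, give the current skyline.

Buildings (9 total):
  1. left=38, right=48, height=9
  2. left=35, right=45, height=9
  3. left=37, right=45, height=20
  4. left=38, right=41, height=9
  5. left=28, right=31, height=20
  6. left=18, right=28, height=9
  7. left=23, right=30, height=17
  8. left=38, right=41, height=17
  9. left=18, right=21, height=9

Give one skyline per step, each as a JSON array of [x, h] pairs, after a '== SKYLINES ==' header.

== SKYLINES ==
[[38,9],[48,0]]
[[35,9],[48,0]]
[[35,9],[37,20],[45,9],[48,0]]
[[35,9],[37,20],[45,9],[48,0]]
[[28,20],[31,0],[35,9],[37,20],[45,9],[48,0]]
[[18,9],[28,20],[31,0],[35,9],[37,20],[45,9],[48,0]]
[[18,9],[23,17],[28,20],[31,0],[35,9],[37,20],[45,9],[48,0]]
[[18,9],[23,17],[28,20],[31,0],[35,9],[37,20],[45,9],[48,0]]
[[18,9],[23,17],[28,20],[31,0],[35,9],[37,20],[45,9],[48,0]]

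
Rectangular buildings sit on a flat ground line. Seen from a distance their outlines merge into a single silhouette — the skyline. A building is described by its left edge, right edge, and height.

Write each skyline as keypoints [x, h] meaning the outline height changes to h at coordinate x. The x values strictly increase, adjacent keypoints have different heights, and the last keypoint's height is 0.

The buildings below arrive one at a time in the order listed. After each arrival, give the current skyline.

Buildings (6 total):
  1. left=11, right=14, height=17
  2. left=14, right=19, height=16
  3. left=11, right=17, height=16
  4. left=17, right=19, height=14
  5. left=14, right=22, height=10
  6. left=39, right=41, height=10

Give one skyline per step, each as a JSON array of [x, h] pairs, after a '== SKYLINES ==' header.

== SKYLINES ==
[[11,17],[14,0]]
[[11,17],[14,16],[19,0]]
[[11,17],[14,16],[19,0]]
[[11,17],[14,16],[19,0]]
[[11,17],[14,16],[19,10],[22,0]]
[[11,17],[14,16],[19,10],[22,0],[39,10],[41,0]]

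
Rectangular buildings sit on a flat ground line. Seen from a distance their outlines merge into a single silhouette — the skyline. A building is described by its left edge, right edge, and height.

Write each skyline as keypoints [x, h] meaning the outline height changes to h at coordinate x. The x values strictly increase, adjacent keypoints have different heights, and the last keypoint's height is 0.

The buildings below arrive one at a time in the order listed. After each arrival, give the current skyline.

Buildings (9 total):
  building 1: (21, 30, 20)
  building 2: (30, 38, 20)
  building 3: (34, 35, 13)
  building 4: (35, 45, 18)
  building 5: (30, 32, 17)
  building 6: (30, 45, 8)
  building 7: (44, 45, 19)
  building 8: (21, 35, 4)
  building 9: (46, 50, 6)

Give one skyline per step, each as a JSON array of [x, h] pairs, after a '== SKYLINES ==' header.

== SKYLINES ==
[[21,20],[30,0]]
[[21,20],[38,0]]
[[21,20],[38,0]]
[[21,20],[38,18],[45,0]]
[[21,20],[38,18],[45,0]]
[[21,20],[38,18],[45,0]]
[[21,20],[38,18],[44,19],[45,0]]
[[21,20],[38,18],[44,19],[45,0]]
[[21,20],[38,18],[44,19],[45,0],[46,6],[50,0]]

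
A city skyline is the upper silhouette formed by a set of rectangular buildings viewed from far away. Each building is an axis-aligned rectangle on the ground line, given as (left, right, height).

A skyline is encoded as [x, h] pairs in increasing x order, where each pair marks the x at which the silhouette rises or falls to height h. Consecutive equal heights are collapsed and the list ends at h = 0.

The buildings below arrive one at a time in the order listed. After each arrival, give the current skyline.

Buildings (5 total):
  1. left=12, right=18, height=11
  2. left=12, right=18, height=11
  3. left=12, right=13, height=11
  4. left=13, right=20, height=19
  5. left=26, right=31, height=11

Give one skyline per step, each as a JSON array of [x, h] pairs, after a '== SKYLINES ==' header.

== SKYLINES ==
[[12,11],[18,0]]
[[12,11],[18,0]]
[[12,11],[18,0]]
[[12,11],[13,19],[20,0]]
[[12,11],[13,19],[20,0],[26,11],[31,0]]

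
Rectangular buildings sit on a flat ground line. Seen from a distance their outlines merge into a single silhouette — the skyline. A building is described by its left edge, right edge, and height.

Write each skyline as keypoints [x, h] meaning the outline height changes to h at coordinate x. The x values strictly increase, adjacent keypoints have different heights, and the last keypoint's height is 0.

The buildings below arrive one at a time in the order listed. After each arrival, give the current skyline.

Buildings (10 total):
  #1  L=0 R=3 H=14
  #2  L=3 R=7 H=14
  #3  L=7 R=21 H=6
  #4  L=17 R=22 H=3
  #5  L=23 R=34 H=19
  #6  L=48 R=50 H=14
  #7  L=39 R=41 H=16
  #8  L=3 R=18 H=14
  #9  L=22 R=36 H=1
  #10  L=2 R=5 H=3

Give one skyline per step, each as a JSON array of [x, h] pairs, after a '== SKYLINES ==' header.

== SKYLINES ==
[[0,14],[3,0]]
[[0,14],[7,0]]
[[0,14],[7,6],[21,0]]
[[0,14],[7,6],[21,3],[22,0]]
[[0,14],[7,6],[21,3],[22,0],[23,19],[34,0]]
[[0,14],[7,6],[21,3],[22,0],[23,19],[34,0],[48,14],[50,0]]
[[0,14],[7,6],[21,3],[22,0],[23,19],[34,0],[39,16],[41,0],[48,14],[50,0]]
[[0,14],[18,6],[21,3],[22,0],[23,19],[34,0],[39,16],[41,0],[48,14],[50,0]]
[[0,14],[18,6],[21,3],[22,1],[23,19],[34,1],[36,0],[39,16],[41,0],[48,14],[50,0]]
[[0,14],[18,6],[21,3],[22,1],[23,19],[34,1],[36,0],[39,16],[41,0],[48,14],[50,0]]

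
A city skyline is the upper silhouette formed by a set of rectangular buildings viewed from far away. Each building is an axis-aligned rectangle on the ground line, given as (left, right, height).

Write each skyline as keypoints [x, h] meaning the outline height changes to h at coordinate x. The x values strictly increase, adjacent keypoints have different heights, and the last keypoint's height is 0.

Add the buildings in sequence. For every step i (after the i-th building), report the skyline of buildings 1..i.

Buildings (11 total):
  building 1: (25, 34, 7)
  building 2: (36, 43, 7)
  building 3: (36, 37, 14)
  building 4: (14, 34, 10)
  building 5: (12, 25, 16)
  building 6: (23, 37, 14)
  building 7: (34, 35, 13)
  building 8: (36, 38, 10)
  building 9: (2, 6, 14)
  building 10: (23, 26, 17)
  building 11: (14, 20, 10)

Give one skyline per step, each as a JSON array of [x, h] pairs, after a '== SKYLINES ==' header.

== SKYLINES ==
[[25,7],[34,0]]
[[25,7],[34,0],[36,7],[43,0]]
[[25,7],[34,0],[36,14],[37,7],[43,0]]
[[14,10],[34,0],[36,14],[37,7],[43,0]]
[[12,16],[25,10],[34,0],[36,14],[37,7],[43,0]]
[[12,16],[25,14],[37,7],[43,0]]
[[12,16],[25,14],[37,7],[43,0]]
[[12,16],[25,14],[37,10],[38,7],[43,0]]
[[2,14],[6,0],[12,16],[25,14],[37,10],[38,7],[43,0]]
[[2,14],[6,0],[12,16],[23,17],[26,14],[37,10],[38,7],[43,0]]
[[2,14],[6,0],[12,16],[23,17],[26,14],[37,10],[38,7],[43,0]]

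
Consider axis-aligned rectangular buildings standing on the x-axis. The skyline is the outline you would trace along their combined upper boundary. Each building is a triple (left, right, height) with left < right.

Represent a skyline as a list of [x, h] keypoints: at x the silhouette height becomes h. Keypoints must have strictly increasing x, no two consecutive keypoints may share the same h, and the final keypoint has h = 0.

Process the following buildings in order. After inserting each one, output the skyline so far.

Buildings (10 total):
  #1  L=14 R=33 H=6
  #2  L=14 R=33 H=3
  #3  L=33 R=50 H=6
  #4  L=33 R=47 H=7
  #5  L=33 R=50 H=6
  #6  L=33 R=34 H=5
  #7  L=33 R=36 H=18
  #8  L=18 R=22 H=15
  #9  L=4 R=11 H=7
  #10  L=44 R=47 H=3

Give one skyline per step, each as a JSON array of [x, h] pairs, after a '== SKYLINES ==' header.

== SKYLINES ==
[[14,6],[33,0]]
[[14,6],[33,0]]
[[14,6],[50,0]]
[[14,6],[33,7],[47,6],[50,0]]
[[14,6],[33,7],[47,6],[50,0]]
[[14,6],[33,7],[47,6],[50,0]]
[[14,6],[33,18],[36,7],[47,6],[50,0]]
[[14,6],[18,15],[22,6],[33,18],[36,7],[47,6],[50,0]]
[[4,7],[11,0],[14,6],[18,15],[22,6],[33,18],[36,7],[47,6],[50,0]]
[[4,7],[11,0],[14,6],[18,15],[22,6],[33,18],[36,7],[47,6],[50,0]]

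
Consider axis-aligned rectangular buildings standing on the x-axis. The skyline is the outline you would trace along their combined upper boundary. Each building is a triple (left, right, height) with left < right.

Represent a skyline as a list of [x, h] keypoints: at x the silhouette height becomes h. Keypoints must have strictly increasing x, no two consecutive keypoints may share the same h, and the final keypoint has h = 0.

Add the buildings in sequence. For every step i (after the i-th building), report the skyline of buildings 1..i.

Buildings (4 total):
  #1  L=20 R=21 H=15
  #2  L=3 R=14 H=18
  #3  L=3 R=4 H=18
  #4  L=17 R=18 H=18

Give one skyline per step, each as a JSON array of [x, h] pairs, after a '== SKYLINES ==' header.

== SKYLINES ==
[[20,15],[21,0]]
[[3,18],[14,0],[20,15],[21,0]]
[[3,18],[14,0],[20,15],[21,0]]
[[3,18],[14,0],[17,18],[18,0],[20,15],[21,0]]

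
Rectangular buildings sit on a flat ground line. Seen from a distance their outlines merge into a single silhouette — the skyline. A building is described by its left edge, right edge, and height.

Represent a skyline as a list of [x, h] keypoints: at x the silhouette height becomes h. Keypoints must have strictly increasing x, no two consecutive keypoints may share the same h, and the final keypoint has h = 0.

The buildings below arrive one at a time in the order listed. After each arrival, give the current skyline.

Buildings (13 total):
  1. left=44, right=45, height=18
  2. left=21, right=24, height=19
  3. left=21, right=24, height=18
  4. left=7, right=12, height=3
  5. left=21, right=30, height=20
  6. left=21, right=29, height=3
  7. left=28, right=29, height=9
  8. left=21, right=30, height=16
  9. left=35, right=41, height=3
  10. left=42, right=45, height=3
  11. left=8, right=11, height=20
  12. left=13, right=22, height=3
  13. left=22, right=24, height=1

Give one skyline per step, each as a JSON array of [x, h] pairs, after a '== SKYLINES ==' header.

== SKYLINES ==
[[44,18],[45,0]]
[[21,19],[24,0],[44,18],[45,0]]
[[21,19],[24,0],[44,18],[45,0]]
[[7,3],[12,0],[21,19],[24,0],[44,18],[45,0]]
[[7,3],[12,0],[21,20],[30,0],[44,18],[45,0]]
[[7,3],[12,0],[21,20],[30,0],[44,18],[45,0]]
[[7,3],[12,0],[21,20],[30,0],[44,18],[45,0]]
[[7,3],[12,0],[21,20],[30,0],[44,18],[45,0]]
[[7,3],[12,0],[21,20],[30,0],[35,3],[41,0],[44,18],[45,0]]
[[7,3],[12,0],[21,20],[30,0],[35,3],[41,0],[42,3],[44,18],[45,0]]
[[7,3],[8,20],[11,3],[12,0],[21,20],[30,0],[35,3],[41,0],[42,3],[44,18],[45,0]]
[[7,3],[8,20],[11,3],[12,0],[13,3],[21,20],[30,0],[35,3],[41,0],[42,3],[44,18],[45,0]]
[[7,3],[8,20],[11,3],[12,0],[13,3],[21,20],[30,0],[35,3],[41,0],[42,3],[44,18],[45,0]]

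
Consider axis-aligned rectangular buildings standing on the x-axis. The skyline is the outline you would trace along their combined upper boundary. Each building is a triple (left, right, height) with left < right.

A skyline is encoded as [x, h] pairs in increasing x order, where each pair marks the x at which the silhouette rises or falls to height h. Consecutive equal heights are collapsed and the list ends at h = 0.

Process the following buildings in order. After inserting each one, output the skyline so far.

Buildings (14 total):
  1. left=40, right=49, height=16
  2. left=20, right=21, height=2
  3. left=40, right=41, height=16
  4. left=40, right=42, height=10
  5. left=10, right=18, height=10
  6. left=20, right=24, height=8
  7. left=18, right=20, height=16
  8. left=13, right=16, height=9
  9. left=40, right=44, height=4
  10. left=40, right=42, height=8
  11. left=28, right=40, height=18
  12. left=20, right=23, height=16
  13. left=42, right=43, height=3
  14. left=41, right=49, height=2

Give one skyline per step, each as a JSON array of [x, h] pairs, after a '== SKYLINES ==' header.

== SKYLINES ==
[[40,16],[49,0]]
[[20,2],[21,0],[40,16],[49,0]]
[[20,2],[21,0],[40,16],[49,0]]
[[20,2],[21,0],[40,16],[49,0]]
[[10,10],[18,0],[20,2],[21,0],[40,16],[49,0]]
[[10,10],[18,0],[20,8],[24,0],[40,16],[49,0]]
[[10,10],[18,16],[20,8],[24,0],[40,16],[49,0]]
[[10,10],[18,16],[20,8],[24,0],[40,16],[49,0]]
[[10,10],[18,16],[20,8],[24,0],[40,16],[49,0]]
[[10,10],[18,16],[20,8],[24,0],[40,16],[49,0]]
[[10,10],[18,16],[20,8],[24,0],[28,18],[40,16],[49,0]]
[[10,10],[18,16],[23,8],[24,0],[28,18],[40,16],[49,0]]
[[10,10],[18,16],[23,8],[24,0],[28,18],[40,16],[49,0]]
[[10,10],[18,16],[23,8],[24,0],[28,18],[40,16],[49,0]]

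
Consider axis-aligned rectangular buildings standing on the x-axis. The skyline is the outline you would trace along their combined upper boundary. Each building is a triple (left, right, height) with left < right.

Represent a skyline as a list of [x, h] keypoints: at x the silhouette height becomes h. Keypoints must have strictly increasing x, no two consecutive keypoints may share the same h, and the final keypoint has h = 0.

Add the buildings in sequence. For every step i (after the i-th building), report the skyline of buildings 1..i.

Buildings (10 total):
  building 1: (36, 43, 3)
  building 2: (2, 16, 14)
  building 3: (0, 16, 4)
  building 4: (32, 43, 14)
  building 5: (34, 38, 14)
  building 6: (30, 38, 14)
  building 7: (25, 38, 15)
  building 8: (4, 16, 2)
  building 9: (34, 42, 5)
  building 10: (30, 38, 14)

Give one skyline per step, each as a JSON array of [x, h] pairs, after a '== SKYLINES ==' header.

== SKYLINES ==
[[36,3],[43,0]]
[[2,14],[16,0],[36,3],[43,0]]
[[0,4],[2,14],[16,0],[36,3],[43,0]]
[[0,4],[2,14],[16,0],[32,14],[43,0]]
[[0,4],[2,14],[16,0],[32,14],[43,0]]
[[0,4],[2,14],[16,0],[30,14],[43,0]]
[[0,4],[2,14],[16,0],[25,15],[38,14],[43,0]]
[[0,4],[2,14],[16,0],[25,15],[38,14],[43,0]]
[[0,4],[2,14],[16,0],[25,15],[38,14],[43,0]]
[[0,4],[2,14],[16,0],[25,15],[38,14],[43,0]]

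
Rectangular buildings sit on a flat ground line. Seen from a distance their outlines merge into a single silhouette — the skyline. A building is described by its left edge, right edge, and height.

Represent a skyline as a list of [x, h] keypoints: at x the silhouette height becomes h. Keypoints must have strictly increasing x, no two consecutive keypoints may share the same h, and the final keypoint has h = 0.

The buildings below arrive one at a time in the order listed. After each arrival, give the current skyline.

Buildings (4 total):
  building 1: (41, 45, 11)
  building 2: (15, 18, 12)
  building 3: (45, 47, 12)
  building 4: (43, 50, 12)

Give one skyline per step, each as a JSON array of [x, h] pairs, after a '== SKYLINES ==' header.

== SKYLINES ==
[[41,11],[45,0]]
[[15,12],[18,0],[41,11],[45,0]]
[[15,12],[18,0],[41,11],[45,12],[47,0]]
[[15,12],[18,0],[41,11],[43,12],[50,0]]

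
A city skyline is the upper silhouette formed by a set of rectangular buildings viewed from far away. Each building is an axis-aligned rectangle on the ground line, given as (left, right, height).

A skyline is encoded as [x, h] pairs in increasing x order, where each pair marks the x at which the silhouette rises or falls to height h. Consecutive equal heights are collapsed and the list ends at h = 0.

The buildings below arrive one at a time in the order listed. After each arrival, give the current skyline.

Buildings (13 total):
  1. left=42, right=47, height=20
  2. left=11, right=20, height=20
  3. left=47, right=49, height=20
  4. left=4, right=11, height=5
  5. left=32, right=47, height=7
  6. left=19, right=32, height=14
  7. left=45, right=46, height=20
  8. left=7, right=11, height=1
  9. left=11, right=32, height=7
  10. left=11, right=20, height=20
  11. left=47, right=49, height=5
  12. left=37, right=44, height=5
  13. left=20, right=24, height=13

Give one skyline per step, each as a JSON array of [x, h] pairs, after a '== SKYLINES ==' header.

== SKYLINES ==
[[42,20],[47,0]]
[[11,20],[20,0],[42,20],[47,0]]
[[11,20],[20,0],[42,20],[49,0]]
[[4,5],[11,20],[20,0],[42,20],[49,0]]
[[4,5],[11,20],[20,0],[32,7],[42,20],[49,0]]
[[4,5],[11,20],[20,14],[32,7],[42,20],[49,0]]
[[4,5],[11,20],[20,14],[32,7],[42,20],[49,0]]
[[4,5],[11,20],[20,14],[32,7],[42,20],[49,0]]
[[4,5],[11,20],[20,14],[32,7],[42,20],[49,0]]
[[4,5],[11,20],[20,14],[32,7],[42,20],[49,0]]
[[4,5],[11,20],[20,14],[32,7],[42,20],[49,0]]
[[4,5],[11,20],[20,14],[32,7],[42,20],[49,0]]
[[4,5],[11,20],[20,14],[32,7],[42,20],[49,0]]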